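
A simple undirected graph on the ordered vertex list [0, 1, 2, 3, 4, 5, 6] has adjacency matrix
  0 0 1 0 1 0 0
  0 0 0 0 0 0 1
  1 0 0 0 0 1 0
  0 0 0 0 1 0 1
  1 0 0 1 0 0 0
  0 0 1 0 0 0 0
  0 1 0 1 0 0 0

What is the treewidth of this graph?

A width-1 tree decomposition is:
Bags: B1 = {2, 5}  B2 = {0, 2}  B3 = {0, 4}  B4 = {3, 4}  B5 = {3, 6}  B6 = {1, 6}
Tree: B1–B2, B2–B3, B3–B4, B4–B5, B5–B6
Each bag holds 2 vertices, so the decomposition has width 1, which upper-bounds the treewidth. Since G has at least one edge (e.g. 5–2), it is not an edgeless graph, so tw(G) ≥ 1. The upper and lower bounds meet at 1, so that is the treewidth.

1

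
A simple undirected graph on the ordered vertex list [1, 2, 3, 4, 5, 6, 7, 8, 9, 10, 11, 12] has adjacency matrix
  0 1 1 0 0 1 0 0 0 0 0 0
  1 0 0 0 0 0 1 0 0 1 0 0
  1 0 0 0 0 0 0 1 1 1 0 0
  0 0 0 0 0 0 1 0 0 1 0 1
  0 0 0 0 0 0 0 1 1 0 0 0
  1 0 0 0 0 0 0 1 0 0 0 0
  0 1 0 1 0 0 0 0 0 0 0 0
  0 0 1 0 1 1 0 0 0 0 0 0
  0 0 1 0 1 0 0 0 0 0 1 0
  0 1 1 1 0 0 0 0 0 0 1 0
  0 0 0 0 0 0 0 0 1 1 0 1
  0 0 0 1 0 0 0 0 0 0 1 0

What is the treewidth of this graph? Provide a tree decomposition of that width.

Every bag has size at most 4, so the width is 4 − 1 = 3 and tw(G) ≤ 3. For the lower bound: the 4 vertex sets {5,6,8}, {9}, {3}, {1,2,10,11} are disjoint, each induces a connected subgraph, and every pair is joined by at least one edge of G. Contracting each set to a single vertex therefore yields K_{4} as a minor, and since treewidth is minor-monotone, tw(G) ≥ tw(K_{4}) = 3. Hence tw(G) = 3 exactly.

Treewidth 3.
One optimal decomposition is:
Bags: B1 = {5, 6, 8, 9}  B2 = {3, 6, 8, 9}  B3 = {1, 3, 6, 9}  B4 = {1, 3, 9, 11}  B5 = {1, 3, 10, 11}  B6 = {1, 2, 10, 11}  B7 = {2, 10, 11, 12}  B8 = {2, 4, 10, 12}  B9 = {2, 4, 7, 12}
Tree: B1–B2, B2–B3, B3–B4, B4–B5, B5–B6, B6–B7, B7–B8, B8–B9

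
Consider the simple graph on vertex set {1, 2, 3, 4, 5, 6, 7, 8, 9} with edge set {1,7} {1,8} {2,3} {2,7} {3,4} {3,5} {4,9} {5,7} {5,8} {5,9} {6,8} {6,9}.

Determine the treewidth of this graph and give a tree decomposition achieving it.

Treewidth 3.
Bags: B1 = {1, 6, 7, 8}  B2 = {5, 6, 7, 8}  B3 = {5, 6, 7, 9}  B4 = {2, 5, 7, 9}  B5 = {2, 3, 5, 9}  B6 = {2, 3, 4, 9}
Tree: B1–B2, B2–B3, B3–B4, B4–B5, B5–B6

Each bag holds 4 vertices, so the decomposition has width 3, which upper-bounds the treewidth. For the lower bound: the 4 vertex sets {1,6,8}, {7}, {5}, {2,3,4,9} are disjoint, each induces a connected subgraph, and every pair is joined by at least one edge of G. Contracting each set to a single vertex therefore yields K_{4} as a minor, and since treewidth is minor-monotone, tw(G) ≥ tw(K_{4}) = 3. Therefore the treewidth is 3.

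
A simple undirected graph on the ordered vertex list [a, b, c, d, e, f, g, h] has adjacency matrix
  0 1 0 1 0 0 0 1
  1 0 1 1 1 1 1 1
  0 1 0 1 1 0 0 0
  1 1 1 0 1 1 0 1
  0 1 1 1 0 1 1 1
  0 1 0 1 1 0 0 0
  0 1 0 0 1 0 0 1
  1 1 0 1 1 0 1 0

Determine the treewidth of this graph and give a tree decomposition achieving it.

Treewidth 3.
One optimal decomposition is:
Bags: B1 = {b, d, e, h}  B2 = {b, d, e, f}  B3 = {b, e, g, h}  B4 = {a, b, d, h}  B5 = {b, c, d, e}
Tree: B1–B2, B1–B3, B1–B4, B1–B5

Every bag has size at most 4, so the width is 4 − 1 = 3 and tw(G) ≤ 3. For the lower bound, the 4 vertices {b, d, e, h} are pairwise adjacent, and any tree decomposition puts a clique entirely inside one bag — forcing width ≥ 3. Hence tw(G) = 3 exactly.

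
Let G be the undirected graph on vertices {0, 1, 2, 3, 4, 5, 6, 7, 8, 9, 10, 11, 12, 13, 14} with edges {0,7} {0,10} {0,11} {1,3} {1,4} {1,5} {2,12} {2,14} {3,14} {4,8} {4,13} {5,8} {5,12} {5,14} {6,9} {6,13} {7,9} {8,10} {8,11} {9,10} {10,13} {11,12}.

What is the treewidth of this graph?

A width-3 tree decomposition is:
Bags: B1 = {6, 7, 9, 13}  B2 = {7, 9, 10, 13}  B3 = {0, 7, 10, 13}  B4 = {0, 4, 10, 13}  B5 = {0, 4, 8, 10}  B6 = {0, 4, 8, 11}  B7 = {1, 4, 8, 11}  B8 = {1, 5, 8, 11}  B9 = {1, 5, 11, 12}  B10 = {1, 3, 5, 12}  B11 = {3, 5, 12, 14}  B12 = {2, 3, 12, 14}
Tree: B1–B2, B2–B3, B3–B4, B4–B5, B5–B6, B6–B7, B7–B8, B8–B9, B9–B10, B10–B11, B11–B12
Each bag holds 4 vertices, so the decomposition has width 3, which upper-bounds the treewidth. For the lower bound: the 4 vertex sets {6,7,9}, {13}, {10}, {0,4,8,11} are disjoint, each induces a connected subgraph, and every pair is joined by at least one edge of G. Contracting each set to a single vertex therefore yields K_{4} as a minor, and since treewidth is minor-monotone, tw(G) ≥ tw(K_{4}) = 3. Combining the bounds, tw(G) = 3.

3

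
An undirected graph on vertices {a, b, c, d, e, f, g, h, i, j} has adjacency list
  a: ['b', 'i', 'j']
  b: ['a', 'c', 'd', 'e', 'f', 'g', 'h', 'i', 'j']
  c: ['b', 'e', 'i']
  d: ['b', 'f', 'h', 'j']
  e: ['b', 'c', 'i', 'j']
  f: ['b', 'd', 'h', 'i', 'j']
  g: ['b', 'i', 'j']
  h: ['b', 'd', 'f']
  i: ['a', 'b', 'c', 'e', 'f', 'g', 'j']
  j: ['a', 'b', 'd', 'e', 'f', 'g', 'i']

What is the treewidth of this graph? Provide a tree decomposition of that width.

Treewidth 3.
One such decomposition:
Bags: B1 = {b, f, i, j}  B2 = {a, b, i, j}  B3 = {b, e, i, j}  B4 = {b, c, e, i}  B5 = {b, d, f, j}  B6 = {b, g, i, j}  B7 = {b, d, f, h}
Tree: B1–B2, B1–B3, B3–B4, B1–B5, B3–B6, B5–B7

Every bag has size at most 4, so the width is 4 − 1 = 3 and tw(G) ≤ 3. On the other hand G contains the 4-clique {b, d, f, j}. A clique must lie in a single bag of any decomposition, so no decomposition can have width below 3. Combining the bounds, tw(G) = 3.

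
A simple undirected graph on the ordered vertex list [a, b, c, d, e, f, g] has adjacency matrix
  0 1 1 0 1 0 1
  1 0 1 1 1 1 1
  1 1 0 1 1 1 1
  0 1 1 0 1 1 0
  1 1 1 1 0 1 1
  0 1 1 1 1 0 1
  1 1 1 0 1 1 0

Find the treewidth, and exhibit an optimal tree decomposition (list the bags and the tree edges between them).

Each bag holds 5 vertices, so the decomposition has width 4, which upper-bounds the treewidth. On the other hand G contains the 5-clique {a, b, c, e, g}. A clique must lie in a single bag of any decomposition, so no decomposition can have width below 4. Hence tw(G) = 4 exactly.

Treewidth 4.
One such decomposition:
Bags: B1 = {b, c, d, e, f}  B2 = {b, c, e, f, g}  B3 = {a, b, c, e, g}
Tree: B1–B2, B2–B3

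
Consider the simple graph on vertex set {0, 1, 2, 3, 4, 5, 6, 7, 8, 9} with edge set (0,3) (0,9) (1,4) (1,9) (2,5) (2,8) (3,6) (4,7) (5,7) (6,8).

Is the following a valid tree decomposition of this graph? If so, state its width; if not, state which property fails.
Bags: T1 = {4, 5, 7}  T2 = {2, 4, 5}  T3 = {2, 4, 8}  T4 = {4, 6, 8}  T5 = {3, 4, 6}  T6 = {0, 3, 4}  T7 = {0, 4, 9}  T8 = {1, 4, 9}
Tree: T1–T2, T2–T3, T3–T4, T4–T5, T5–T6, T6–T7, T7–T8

Yes; width 2.

Every vertex of G appears in some bag (union = {0, 1, 2, 3, 4, 5, 6, 7, 8, 9}); every edge is covered by a bag; and for each vertex v the set of bags containing v is connected in the bag tree. The decomposition is therefore valid. The largest bag has 3 vertices, so the width is 2.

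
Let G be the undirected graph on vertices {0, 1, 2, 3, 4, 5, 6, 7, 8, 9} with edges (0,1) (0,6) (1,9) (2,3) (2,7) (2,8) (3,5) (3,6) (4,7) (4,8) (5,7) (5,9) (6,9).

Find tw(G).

2

A width-2 tree decomposition is:
Bags: B1 = {0, 1, 9}  B2 = {0, 6, 9}  B3 = {5, 6, 9}  B4 = {3, 5, 6}  B5 = {3, 5, 7}  B6 = {2, 3, 7}  B7 = {2, 4, 7}  B8 = {2, 4, 8}
Tree: B1–B2, B2–B3, B3–B4, B4–B5, B5–B6, B6–B7, B7–B8
The largest bag has 3 vertices, giving width 2; this decomposition certifies tw(G) ≤ 2. For the lower bound, G contains the cycle 1–0–6–9–1, so G is not a forest; only forests have treewidth ≤ 1, hence tw(G) ≥ 2. Combining the bounds, tw(G) = 2.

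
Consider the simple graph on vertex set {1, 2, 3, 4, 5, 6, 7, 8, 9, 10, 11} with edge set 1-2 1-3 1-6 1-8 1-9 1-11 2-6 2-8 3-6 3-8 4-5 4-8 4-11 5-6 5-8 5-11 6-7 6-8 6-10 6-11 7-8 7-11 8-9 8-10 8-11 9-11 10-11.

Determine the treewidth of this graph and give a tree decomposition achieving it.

Treewidth 3.
One such decomposition:
Bags: B1 = {5, 6, 8, 11}  B2 = {1, 6, 8, 11}  B3 = {1, 2, 6, 8}  B4 = {6, 8, 10, 11}  B5 = {1, 8, 9, 11}  B6 = {6, 7, 8, 11}  B7 = {1, 3, 6, 8}  B8 = {4, 5, 8, 11}
Tree: B1–B2, B2–B3, B2–B4, B2–B5, B2–B6, B3–B7, B1–B8

Each bag holds 4 vertices, so the decomposition has width 3, which upper-bounds the treewidth. For the lower bound, the 4 vertices {1, 8, 9, 11} are pairwise adjacent, and any tree decomposition puts a clique entirely inside one bag — forcing width ≥ 3. Therefore the treewidth is 3.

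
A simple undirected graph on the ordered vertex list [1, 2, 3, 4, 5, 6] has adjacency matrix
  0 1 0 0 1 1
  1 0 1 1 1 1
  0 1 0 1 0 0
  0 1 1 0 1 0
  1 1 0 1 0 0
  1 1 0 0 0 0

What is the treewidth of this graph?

A width-2 tree decomposition is:
Bags: B1 = {1, 2, 5}  B2 = {2, 4, 5}  B3 = {1, 2, 6}  B4 = {2, 3, 4}
Tree: B1–B2, B1–B3, B2–B4
Every bag has size at most 3, so the width is 3 − 1 = 2 and tw(G) ≤ 2. On the other hand G contains the 3-clique {1, 2, 5}. A clique must lie in a single bag of any decomposition, so no decomposition can have width below 2. The upper and lower bounds meet at 2, so that is the treewidth.

2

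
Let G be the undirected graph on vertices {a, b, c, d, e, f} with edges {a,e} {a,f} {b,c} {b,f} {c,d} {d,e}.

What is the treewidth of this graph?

A width-2 tree decomposition is:
Bags: B1 = {a, d, e}  B2 = {a, c, d}  B3 = {a, b, c}  B4 = {a, b, f}
Tree: B1–B2, B2–B3, B3–B4
Each bag holds 3 vertices, so the decomposition has width 2, which upper-bounds the treewidth. Since a–e–d–c–b–f–a is a cycle in G, G is not acyclic. Forests are exactly the graphs of treewidth ≤ 1, so tw(G) ≥ 2. Combining the bounds, tw(G) = 2.

2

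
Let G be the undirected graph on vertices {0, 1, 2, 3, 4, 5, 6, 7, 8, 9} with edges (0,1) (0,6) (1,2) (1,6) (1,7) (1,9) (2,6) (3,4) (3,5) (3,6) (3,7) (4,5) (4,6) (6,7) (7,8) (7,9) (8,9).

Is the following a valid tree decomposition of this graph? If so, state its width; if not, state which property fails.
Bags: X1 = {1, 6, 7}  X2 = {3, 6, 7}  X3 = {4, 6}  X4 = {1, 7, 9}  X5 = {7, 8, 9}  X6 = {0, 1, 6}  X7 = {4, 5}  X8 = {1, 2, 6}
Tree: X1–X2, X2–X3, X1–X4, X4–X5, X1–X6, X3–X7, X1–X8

A tree decomposition must satisfy three properties: every vertex lies in some bag; for every edge, both endpoints lie together in some bag; and for every vertex, the bags containing it form a connected subtree. Here edge (3,4) lies in no bag, so the decomposition is invalid.

No — edge (3,4) lies in no bag.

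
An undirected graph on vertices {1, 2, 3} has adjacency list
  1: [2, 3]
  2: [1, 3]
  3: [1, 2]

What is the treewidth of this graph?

A width-2 tree decomposition is:
Bags: B1 = {1, 2, 3}
Tree: (single bag)
A single bag containing all 3 vertices is trivially a valid decomposition of width 2. On the other hand G contains the 3-clique {1, 2, 3}. A clique must lie in a single bag of any decomposition, so no decomposition can have width below 2. Hence tw(G) = 2 exactly.

2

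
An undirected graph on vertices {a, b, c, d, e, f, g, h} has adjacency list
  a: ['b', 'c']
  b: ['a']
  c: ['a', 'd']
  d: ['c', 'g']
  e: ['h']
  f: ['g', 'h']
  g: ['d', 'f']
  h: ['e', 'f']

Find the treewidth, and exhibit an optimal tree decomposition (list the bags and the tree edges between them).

The largest bag has 2 vertices, giving width 1; this decomposition certifies tw(G) ≤ 1. Any graph with an edge has treewidth ≥ 1, and G has the edge e–h. Hence tw(G) = 1 exactly.

Treewidth 1.
One such decomposition:
Bags: B1 = {e, h}  B2 = {f, h}  B3 = {f, g}  B4 = {d, g}  B5 = {c, d}  B6 = {a, c}  B7 = {a, b}
Tree: B1–B2, B2–B3, B3–B4, B4–B5, B5–B6, B6–B7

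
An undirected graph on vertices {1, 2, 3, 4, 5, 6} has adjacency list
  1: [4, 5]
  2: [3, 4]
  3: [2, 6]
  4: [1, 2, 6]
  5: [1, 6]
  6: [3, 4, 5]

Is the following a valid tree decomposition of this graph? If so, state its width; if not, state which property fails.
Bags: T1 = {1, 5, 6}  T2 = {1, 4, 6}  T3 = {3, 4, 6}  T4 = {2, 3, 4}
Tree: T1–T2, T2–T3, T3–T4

Yes; width 2.

Every vertex of G appears in some bag (union = {1, 2, 3, 4, 5, 6}); every edge is covered by a bag; and for each vertex v the set of bags containing v is connected in the bag tree. The decomposition is therefore valid. The largest bag has 3 vertices, so the width is 2.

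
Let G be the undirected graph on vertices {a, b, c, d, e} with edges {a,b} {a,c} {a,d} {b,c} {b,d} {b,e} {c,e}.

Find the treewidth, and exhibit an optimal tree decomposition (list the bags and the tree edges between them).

The largest bag has 3 vertices, giving width 2; this decomposition certifies tw(G) ≤ 2. For the lower bound, the 3 vertices {a, b, d} are pairwise adjacent, and any tree decomposition puts a clique entirely inside one bag — forcing width ≥ 2. Combining the bounds, tw(G) = 2.

Treewidth 2.
One such decomposition:
Bags: B1 = {a, b, d}  B2 = {a, b, c}  B3 = {b, c, e}
Tree: B1–B2, B2–B3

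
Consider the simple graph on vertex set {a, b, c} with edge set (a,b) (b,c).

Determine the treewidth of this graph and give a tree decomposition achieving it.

Treewidth 1.
Bags: B1 = {b, c}  B2 = {a, b}
Tree: B1–B2

Every bag has size at most 2, so the width is 2 − 1 = 1 and tw(G) ≤ 1. Any graph with an edge has treewidth ≥ 1, and G has the edge c–b. Hence tw(G) = 1 exactly.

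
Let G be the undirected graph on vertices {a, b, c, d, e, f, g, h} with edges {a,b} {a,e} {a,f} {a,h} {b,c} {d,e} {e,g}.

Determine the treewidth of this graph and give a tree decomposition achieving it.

Treewidth 1.
One optimal decomposition is:
Bags: B1 = {a, e}  B2 = {e, g}  B3 = {a, f}  B4 = {a, b}  B5 = {a, h}  B6 = {d, e}  B7 = {b, c}
Tree: B1–B2, B1–B3, B1–B4, B3–B5, B2–B6, B4–B7

The largest bag has 2 vertices, giving width 1; this decomposition certifies tw(G) ≤ 1. Any graph with an edge has treewidth ≥ 1, and G has the edge a–e. Combining the bounds, tw(G) = 1.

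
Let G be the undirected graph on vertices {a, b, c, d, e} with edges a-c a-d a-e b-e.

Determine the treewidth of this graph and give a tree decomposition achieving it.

Treewidth 1.
Bags: B1 = {a, e}  B2 = {a, c}  B3 = {b, e}  B4 = {a, d}
Tree: B1–B2, B1–B3, B2–B4

The largest bag has 2 vertices, giving width 1; this decomposition certifies tw(G) ≤ 1. G has an edge, so its treewidth is at least 1. Combining the bounds, tw(G) = 1.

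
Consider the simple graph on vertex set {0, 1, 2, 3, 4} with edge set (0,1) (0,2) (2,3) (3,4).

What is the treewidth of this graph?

1

A width-1 tree decomposition is:
Bags: B1 = {3, 4}  B2 = {2, 3}  B3 = {0, 2}  B4 = {0, 1}
Tree: B1–B2, B2–B3, B3–B4
Each bag holds 2 vertices, so the decomposition has width 1, which upper-bounds the treewidth. Since G has at least one edge (e.g. 4–3), it is not an edgeless graph, so tw(G) ≥ 1. Combining the bounds, tw(G) = 1.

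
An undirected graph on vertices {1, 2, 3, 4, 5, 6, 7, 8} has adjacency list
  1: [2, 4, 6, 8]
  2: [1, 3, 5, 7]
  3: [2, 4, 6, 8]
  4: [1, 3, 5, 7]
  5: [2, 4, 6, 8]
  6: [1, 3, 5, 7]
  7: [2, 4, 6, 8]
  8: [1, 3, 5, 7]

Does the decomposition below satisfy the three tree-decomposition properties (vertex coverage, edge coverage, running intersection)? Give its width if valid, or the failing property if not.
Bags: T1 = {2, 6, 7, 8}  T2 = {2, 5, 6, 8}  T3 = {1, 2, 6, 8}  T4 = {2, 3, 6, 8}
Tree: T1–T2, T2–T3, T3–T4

A tree decomposition must satisfy three properties: every vertex lies in some bag; for every edge, both endpoints lie together in some bag; and for every vertex, the bags containing it form a connected subtree. Here vertex 4 appears in no bag, so the decomposition is invalid.

No — vertex 4 appears in no bag.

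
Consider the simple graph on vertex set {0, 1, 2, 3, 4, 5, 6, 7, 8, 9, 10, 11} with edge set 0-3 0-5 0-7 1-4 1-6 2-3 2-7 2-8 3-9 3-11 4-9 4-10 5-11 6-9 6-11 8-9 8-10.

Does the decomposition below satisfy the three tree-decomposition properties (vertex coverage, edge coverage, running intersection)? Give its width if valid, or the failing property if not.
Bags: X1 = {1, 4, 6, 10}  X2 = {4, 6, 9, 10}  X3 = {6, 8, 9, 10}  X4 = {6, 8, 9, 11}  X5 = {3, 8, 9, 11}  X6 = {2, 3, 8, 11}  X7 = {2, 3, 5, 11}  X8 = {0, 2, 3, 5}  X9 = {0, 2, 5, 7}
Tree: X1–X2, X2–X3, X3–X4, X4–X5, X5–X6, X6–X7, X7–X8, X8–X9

Yes; width 3.

Vertex coverage: the bags together contain {0, 1, 2, 3, 4, 5, 6, 7, 8, 9, 10, 11}, the full vertex set. Edge coverage: each edge of G has both endpoints in at least one bag. Running intersection: for every vertex, the bags containing it form a connected subtree. All three properties hold, so this is a valid tree decomposition of width max|bag| − 1 = 3, and hence tw(G) ≤ 3.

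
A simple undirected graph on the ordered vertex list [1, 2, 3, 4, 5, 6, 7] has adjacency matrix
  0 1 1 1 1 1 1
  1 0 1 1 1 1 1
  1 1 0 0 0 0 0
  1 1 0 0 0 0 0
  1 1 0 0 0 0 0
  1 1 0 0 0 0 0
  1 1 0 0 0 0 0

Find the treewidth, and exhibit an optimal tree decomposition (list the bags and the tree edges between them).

Treewidth 2.
One optimal decomposition is:
Bags: B1 = {1, 2, 5}  B2 = {1, 2, 7}  B3 = {1, 2, 6}  B4 = {1, 2, 3}  B5 = {1, 2, 4}
Tree: B1–B2, B2–B3, B1–B4, B1–B5

Every bag has size at most 3, so the width is 3 − 1 = 2 and tw(G) ≤ 2. For the lower bound, the 3 vertices {1, 2, 3} are pairwise adjacent, and any tree decomposition puts a clique entirely inside one bag — forcing width ≥ 2. Hence tw(G) = 2 exactly.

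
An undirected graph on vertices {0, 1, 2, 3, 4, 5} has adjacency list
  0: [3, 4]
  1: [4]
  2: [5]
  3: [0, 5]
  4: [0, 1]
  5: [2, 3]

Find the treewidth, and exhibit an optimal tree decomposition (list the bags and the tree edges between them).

Every bag has size at most 2, so the width is 2 − 1 = 1 and tw(G) ≤ 1. G has an edge, so its treewidth is at least 1. Therefore the treewidth is 1.

Treewidth 1.
One such decomposition:
Bags: B1 = {1, 4}  B2 = {0, 4}  B3 = {0, 3}  B4 = {3, 5}  B5 = {2, 5}
Tree: B1–B2, B2–B3, B3–B4, B4–B5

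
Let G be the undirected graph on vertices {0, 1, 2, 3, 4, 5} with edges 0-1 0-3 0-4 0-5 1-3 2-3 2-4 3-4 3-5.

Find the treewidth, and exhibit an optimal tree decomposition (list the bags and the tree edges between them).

Every bag has size at most 3, so the width is 3 − 1 = 2 and tw(G) ≤ 2. Conversely, {0, 1, 3} is a clique of size 3, and the vertices of any clique must share a bag in every tree decomposition; so some bag has ≥ 3 vertices and tw(G) ≥ 2. The upper and lower bounds meet at 2, so that is the treewidth.

Treewidth 2.
Bags: B1 = {0, 3, 4}  B2 = {0, 1, 3}  B3 = {0, 3, 5}  B4 = {2, 3, 4}
Tree: B1–B2, B2–B3, B1–B4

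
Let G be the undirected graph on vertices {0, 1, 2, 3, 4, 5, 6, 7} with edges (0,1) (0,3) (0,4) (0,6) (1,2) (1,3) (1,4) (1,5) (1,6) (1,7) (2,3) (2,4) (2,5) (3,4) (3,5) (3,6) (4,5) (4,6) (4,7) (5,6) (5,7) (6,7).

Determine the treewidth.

A width-4 tree decomposition is:
Bags: B1 = {1, 4, 5, 6, 7}  B2 = {1, 3, 4, 5, 6}  B3 = {1, 2, 3, 4, 5}  B4 = {0, 1, 3, 4, 6}
Tree: B1–B2, B2–B3, B2–B4
Each bag holds 5 vertices, so the decomposition has width 4, which upper-bounds the treewidth. For the lower bound, the 5 vertices {0, 1, 3, 4, 6} are pairwise adjacent, and any tree decomposition puts a clique entirely inside one bag — forcing width ≥ 4. Therefore the treewidth is 4.

4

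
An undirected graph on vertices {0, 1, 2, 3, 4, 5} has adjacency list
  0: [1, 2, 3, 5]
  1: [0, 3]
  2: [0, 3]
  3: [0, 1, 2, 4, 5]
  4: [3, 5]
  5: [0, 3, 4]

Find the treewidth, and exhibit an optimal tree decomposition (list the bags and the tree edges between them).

Treewidth 2.
One such decomposition:
Bags: B1 = {0, 2, 3}  B2 = {0, 3, 5}  B3 = {3, 4, 5}  B4 = {0, 1, 3}
Tree: B1–B2, B2–B3, B1–B4

Each bag holds 3 vertices, so the decomposition has width 2, which upper-bounds the treewidth. Conversely, {0, 1, 3} is a clique of size 3, and the vertices of any clique must share a bag in every tree decomposition; so some bag has ≥ 3 vertices and tw(G) ≥ 2. Combining the bounds, tw(G) = 2.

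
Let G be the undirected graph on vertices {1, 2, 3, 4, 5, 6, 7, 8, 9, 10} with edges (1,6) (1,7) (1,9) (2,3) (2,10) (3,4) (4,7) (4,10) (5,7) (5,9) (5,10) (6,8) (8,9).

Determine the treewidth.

2

A width-2 tree decomposition is:
Bags: B1 = {1, 6, 8}  B2 = {1, 8, 9}  B3 = {1, 7, 9}  B4 = {5, 7, 9}  B5 = {4, 5, 7}  B6 = {4, 5, 10}  B7 = {3, 4, 10}  B8 = {2, 3, 10}
Tree: B1–B2, B2–B3, B3–B4, B4–B5, B5–B6, B6–B7, B7–B8
Each bag holds 3 vertices, so the decomposition has width 2, which upper-bounds the treewidth. The edges 6–8–9–1–6 form a cycle, so G is not a tree and its treewidth is at least 2. Therefore the treewidth is 2.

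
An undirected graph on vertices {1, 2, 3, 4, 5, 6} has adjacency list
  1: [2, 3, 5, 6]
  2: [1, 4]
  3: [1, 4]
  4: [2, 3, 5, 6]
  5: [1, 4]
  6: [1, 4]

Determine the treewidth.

2

A width-2 tree decomposition is:
Bags: B1 = {1, 4, 6}  B2 = {1, 3, 4}  B3 = {1, 2, 4}  B4 = {1, 4, 5}
Tree: B1–B2, B2–B3, B3–B4
Each bag holds 3 vertices, so the decomposition has width 2, which upper-bounds the treewidth. Since 6–4–3–1–6 is a cycle in G, G is not acyclic. Forests are exactly the graphs of treewidth ≤ 1, so tw(G) ≥ 2. The upper and lower bounds meet at 2, so that is the treewidth.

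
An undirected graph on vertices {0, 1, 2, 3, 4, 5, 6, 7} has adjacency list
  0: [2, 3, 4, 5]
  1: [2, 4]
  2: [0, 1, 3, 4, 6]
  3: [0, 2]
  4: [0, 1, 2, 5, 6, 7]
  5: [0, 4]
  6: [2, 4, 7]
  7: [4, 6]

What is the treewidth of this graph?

A width-2 tree decomposition is:
Bags: B1 = {4, 6, 7}  B2 = {2, 4, 6}  B3 = {0, 2, 4}  B4 = {0, 4, 5}  B5 = {0, 2, 3}  B6 = {1, 2, 4}
Tree: B1–B2, B2–B3, B3–B4, B3–B5, B3–B6
Every bag has size at most 3, so the width is 3 − 1 = 2 and tw(G) ≤ 2. On the other hand G contains the 3-clique {0, 2, 3}. A clique must lie in a single bag of any decomposition, so no decomposition can have width below 2. Hence tw(G) = 2 exactly.

2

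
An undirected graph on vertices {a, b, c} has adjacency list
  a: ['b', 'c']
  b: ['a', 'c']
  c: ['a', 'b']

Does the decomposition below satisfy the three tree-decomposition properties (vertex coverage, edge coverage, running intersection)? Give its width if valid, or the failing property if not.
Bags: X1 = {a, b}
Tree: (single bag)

A tree decomposition must satisfy three properties: every vertex lies in some bag; for every edge, both endpoints lie together in some bag; and for every vertex, the bags containing it form a connected subtree. Here vertex c appears in no bag, so the decomposition is invalid.

No — vertex c appears in no bag.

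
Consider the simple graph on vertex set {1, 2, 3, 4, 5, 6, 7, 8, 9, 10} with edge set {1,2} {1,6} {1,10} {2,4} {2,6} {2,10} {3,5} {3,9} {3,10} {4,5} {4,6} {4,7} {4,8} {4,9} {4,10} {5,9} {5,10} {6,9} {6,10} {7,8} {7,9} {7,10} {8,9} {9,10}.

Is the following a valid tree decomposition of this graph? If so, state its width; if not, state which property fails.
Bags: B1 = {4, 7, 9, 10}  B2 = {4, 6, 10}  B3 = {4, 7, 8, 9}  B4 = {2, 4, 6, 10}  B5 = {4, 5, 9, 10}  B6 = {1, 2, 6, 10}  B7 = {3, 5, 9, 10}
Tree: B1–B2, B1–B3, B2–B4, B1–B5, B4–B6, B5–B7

No — edge (9,6) lies in no bag.

A tree decomposition must satisfy three properties: every vertex lies in some bag; for every edge, both endpoints lie together in some bag; and for every vertex, the bags containing it form a connected subtree. Here edge (9,6) lies in no bag, so the decomposition is invalid.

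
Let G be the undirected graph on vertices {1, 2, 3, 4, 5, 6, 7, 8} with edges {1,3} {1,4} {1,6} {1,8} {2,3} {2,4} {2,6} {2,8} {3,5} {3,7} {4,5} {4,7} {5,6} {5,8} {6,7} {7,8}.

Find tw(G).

4

A width-4 tree decomposition is:
Bags: B1 = {2, 3, 4, 6, 8}  B2 = {3, 4, 6, 7, 8}  B3 = {3, 4, 5, 6, 8}  B4 = {1, 3, 4, 6, 8}
Tree: B1–B2, B2–B3, B3–B4
Every bag has size at most 5, so the width is 5 − 1 = 4 and tw(G) ≤ 4. For the lower bound: the 5 vertex sets {2,4}, {3,7}, {5,8}, {6}, {1} are disjoint, each induces a connected subgraph, and every pair is joined by at least one edge of G. Contracting each set to a single vertex therefore yields K_{5} as a minor, and since treewidth is minor-monotone, tw(G) ≥ tw(K_{5}) = 4. Hence tw(G) = 4 exactly.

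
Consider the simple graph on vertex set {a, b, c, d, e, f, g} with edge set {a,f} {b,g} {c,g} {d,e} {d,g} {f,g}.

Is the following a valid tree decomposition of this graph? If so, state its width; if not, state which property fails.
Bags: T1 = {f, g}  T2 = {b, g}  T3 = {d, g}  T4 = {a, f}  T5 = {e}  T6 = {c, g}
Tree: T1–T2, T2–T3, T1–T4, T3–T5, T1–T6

No — edge (d,e) lies in no bag.

A tree decomposition must satisfy three properties: every vertex lies in some bag; for every edge, both endpoints lie together in some bag; and for every vertex, the bags containing it form a connected subtree. Here edge (d,e) lies in no bag, so the decomposition is invalid.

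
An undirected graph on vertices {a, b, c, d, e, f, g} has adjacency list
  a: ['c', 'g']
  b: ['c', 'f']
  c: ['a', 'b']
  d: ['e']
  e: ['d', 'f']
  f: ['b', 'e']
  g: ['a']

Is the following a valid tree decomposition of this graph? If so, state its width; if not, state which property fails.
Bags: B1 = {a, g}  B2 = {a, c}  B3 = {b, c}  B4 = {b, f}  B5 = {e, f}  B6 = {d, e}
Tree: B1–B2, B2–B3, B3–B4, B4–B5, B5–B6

Every vertex of G appears in some bag (union = {a, b, c, d, e, f, g}); every edge is covered by a bag; and for each vertex v the set of bags containing v is connected in the bag tree. The decomposition is therefore valid. The largest bag has 2 vertices, so the width is 1.

Yes; width 1.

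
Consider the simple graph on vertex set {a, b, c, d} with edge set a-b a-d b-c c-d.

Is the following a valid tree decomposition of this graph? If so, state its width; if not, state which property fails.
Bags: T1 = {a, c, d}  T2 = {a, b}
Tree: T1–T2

No — edge (c,b) lies in no bag.

A tree decomposition must satisfy three properties: every vertex lies in some bag; for every edge, both endpoints lie together in some bag; and for every vertex, the bags containing it form a connected subtree. Here edge (c,b) lies in no bag, so the decomposition is invalid.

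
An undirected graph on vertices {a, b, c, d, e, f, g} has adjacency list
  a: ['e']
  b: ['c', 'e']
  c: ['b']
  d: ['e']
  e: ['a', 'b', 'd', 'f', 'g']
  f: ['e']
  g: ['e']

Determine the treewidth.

1

A width-1 tree decomposition is:
Bags: B1 = {a, e}  B2 = {d, e}  B3 = {e, f}  B4 = {b, e}  B5 = {e, g}  B6 = {b, c}
Tree: B1–B2, B1–B3, B1–B4, B1–B5, B4–B6
The largest bag has 2 vertices, giving width 1; this decomposition certifies tw(G) ≤ 1. Since G has at least one edge (e.g. a–e), it is not an edgeless graph, so tw(G) ≥ 1. The upper and lower bounds meet at 1, so that is the treewidth.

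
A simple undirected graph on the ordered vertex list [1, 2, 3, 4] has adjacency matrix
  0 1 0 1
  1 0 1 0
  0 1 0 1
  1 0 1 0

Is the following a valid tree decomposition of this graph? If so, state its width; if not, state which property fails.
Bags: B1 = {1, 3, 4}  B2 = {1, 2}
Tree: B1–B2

A tree decomposition must satisfy three properties: every vertex lies in some bag; for every edge, both endpoints lie together in some bag; and for every vertex, the bags containing it form a connected subtree. Here edge (3,2) lies in no bag, so the decomposition is invalid.

No — edge (3,2) lies in no bag.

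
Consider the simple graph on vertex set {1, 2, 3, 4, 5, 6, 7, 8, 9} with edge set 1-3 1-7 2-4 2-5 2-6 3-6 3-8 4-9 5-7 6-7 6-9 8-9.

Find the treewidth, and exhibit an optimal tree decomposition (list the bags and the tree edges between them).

Treewidth 3.
One such decomposition:
Bags: B1 = {2, 4, 8, 9}  B2 = {2, 6, 8, 9}  B3 = {2, 3, 6, 8}  B4 = {2, 3, 5, 6}  B5 = {3, 5, 6, 7}  B6 = {1, 3, 5, 7}
Tree: B1–B2, B2–B3, B3–B4, B4–B5, B5–B6

Each bag holds 4 vertices, so the decomposition has width 3, which upper-bounds the treewidth. For the lower bound: the 4 vertex sets {4,8,9}, {2}, {6}, {1,3,5,7} are disjoint, each induces a connected subgraph, and every pair is joined by at least one edge of G. Contracting each set to a single vertex therefore yields K_{4} as a minor, and since treewidth is minor-monotone, tw(G) ≥ tw(K_{4}) = 3. Therefore the treewidth is 3.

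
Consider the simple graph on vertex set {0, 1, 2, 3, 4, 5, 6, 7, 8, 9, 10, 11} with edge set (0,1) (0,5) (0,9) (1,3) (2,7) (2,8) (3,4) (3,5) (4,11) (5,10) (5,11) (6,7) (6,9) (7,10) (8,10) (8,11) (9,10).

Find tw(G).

3

A width-3 tree decomposition is:
Bags: B1 = {2, 6, 7, 8}  B2 = {6, 7, 8, 10}  B3 = {6, 8, 9, 10}  B4 = {8, 9, 10, 11}  B5 = {5, 9, 10, 11}  B6 = {0, 5, 9, 11}  B7 = {0, 4, 5, 11}  B8 = {0, 3, 4, 5}  B9 = {0, 1, 3, 4}
Tree: B1–B2, B2–B3, B3–B4, B4–B5, B5–B6, B6–B7, B7–B8, B8–B9
Every bag has size at most 4, so the width is 4 − 1 = 3 and tw(G) ≤ 3. For the lower bound: the 4 vertex sets {2,6,7}, {8}, {10}, {0,5,9,11} are disjoint, each induces a connected subgraph, and every pair is joined by at least one edge of G. Contracting each set to a single vertex therefore yields K_{4} as a minor, and since treewidth is minor-monotone, tw(G) ≥ tw(K_{4}) = 3. Combining the bounds, tw(G) = 3.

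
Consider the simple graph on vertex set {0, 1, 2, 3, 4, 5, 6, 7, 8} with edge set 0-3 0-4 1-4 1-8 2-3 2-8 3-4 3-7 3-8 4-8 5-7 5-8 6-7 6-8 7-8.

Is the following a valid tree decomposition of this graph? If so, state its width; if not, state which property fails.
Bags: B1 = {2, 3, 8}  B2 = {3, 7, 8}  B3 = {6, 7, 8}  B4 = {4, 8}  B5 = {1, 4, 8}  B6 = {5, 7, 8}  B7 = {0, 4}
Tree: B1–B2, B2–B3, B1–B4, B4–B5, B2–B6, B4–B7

No — edge (3,4) lies in no bag.

A tree decomposition must satisfy three properties: every vertex lies in some bag; for every edge, both endpoints lie together in some bag; and for every vertex, the bags containing it form a connected subtree. Here edge (3,4) lies in no bag, so the decomposition is invalid.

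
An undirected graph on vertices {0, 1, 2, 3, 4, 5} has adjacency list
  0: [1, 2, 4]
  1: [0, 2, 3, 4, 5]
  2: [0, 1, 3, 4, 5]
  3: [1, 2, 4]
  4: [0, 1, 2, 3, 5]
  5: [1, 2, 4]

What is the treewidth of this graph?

3

A width-3 tree decomposition is:
Bags: B1 = {1, 2, 3, 4}  B2 = {0, 1, 2, 4}  B3 = {1, 2, 4, 5}
Tree: B1–B2, B1–B3
Each bag holds 4 vertices, so the decomposition has width 3, which upper-bounds the treewidth. On the other hand G contains the 4-clique {0, 1, 2, 4}. A clique must lie in a single bag of any decomposition, so no decomposition can have width below 3. The upper and lower bounds meet at 3, so that is the treewidth.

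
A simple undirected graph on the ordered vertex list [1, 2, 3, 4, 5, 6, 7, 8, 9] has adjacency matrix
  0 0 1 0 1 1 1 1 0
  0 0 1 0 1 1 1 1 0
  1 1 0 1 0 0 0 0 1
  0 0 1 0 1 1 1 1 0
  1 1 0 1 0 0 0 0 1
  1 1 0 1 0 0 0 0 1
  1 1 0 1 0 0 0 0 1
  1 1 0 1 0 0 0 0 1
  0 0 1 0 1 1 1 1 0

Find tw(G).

A width-4 tree decomposition is:
Bags: B1 = {1, 2, 3, 4, 9}  B2 = {1, 2, 4, 7, 9}  B3 = {1, 2, 4, 5, 9}  B4 = {1, 2, 4, 8, 9}  B5 = {1, 2, 4, 6, 9}
Tree: B1–B2, B2–B3, B3–B4, B4–B5
Every bag has size at most 5, so the width is 5 − 1 = 4 and tw(G) ≤ 4. For the lower bound: the 5 vertex sets {1,3}, {2,7}, {5,9}, {4}, {8} are disjoint, each induces a connected subgraph, and every pair is joined by at least one edge of G. Contracting each set to a single vertex therefore yields K_{5} as a minor, and since treewidth is minor-monotone, tw(G) ≥ tw(K_{5}) = 4. Hence tw(G) = 4 exactly.

4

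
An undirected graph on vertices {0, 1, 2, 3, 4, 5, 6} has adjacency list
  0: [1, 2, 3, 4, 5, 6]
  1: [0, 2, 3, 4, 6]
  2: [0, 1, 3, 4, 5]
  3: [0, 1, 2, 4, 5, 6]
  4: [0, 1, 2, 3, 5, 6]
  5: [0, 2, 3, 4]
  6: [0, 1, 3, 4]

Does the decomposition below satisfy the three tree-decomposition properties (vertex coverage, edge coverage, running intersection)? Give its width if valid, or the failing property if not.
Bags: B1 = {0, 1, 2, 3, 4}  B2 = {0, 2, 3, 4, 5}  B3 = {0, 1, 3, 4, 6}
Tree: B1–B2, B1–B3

Vertex coverage: the bags together contain {0, 1, 2, 3, 4, 5, 6}, the full vertex set. Edge coverage: each edge of G has both endpoints in at least one bag. Running intersection: for every vertex, the bags containing it form a connected subtree. All three properties hold, so this is a valid tree decomposition of width max|bag| − 1 = 4, and hence tw(G) ≤ 4.

Yes; width 4.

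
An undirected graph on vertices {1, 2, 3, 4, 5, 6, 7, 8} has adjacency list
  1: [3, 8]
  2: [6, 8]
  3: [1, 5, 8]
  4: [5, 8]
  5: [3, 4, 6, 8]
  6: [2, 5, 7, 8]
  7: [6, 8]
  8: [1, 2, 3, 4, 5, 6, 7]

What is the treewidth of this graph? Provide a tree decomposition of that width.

Treewidth 2.
Bags: B1 = {6, 7, 8}  B2 = {5, 6, 8}  B3 = {2, 6, 8}  B4 = {3, 5, 8}  B5 = {4, 5, 8}  B6 = {1, 3, 8}
Tree: B1–B2, B1–B3, B2–B4, B4–B5, B4–B6

The largest bag has 3 vertices, giving width 2; this decomposition certifies tw(G) ≤ 2. On the other hand G contains the 3-clique {1, 3, 8}. A clique must lie in a single bag of any decomposition, so no decomposition can have width below 2. Combining the bounds, tw(G) = 2.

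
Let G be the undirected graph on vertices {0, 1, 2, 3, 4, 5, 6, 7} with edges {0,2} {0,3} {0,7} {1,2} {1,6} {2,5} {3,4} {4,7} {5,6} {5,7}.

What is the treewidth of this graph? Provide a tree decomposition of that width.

Treewidth 2.
One optimal decomposition is:
Bags: B1 = {1, 2, 6}  B2 = {2, 5, 6}  B3 = {0, 2, 5}  B4 = {0, 5, 7}  B5 = {0, 3, 7}  B6 = {3, 4, 7}
Tree: B1–B2, B2–B3, B3–B4, B4–B5, B5–B6

Each bag holds 3 vertices, so the decomposition has width 2, which upper-bounds the treewidth. For the lower bound, G contains the cycle 1–6–5–2–1, so G is not a forest; only forests have treewidth ≤ 1, hence tw(G) ≥ 2. Hence tw(G) = 2 exactly.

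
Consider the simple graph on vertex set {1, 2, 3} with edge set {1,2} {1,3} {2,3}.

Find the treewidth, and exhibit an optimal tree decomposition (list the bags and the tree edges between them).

Treewidth 2.
One optimal decomposition is:
Bags: B1 = {1, 2, 3}
Tree: (single bag)

With just one bag of size 3, the width is 3 − 1 = 2, so tw(G) ≤ 2. For the lower bound, the 3 vertices {1, 2, 3} are pairwise adjacent, and any tree decomposition puts a clique entirely inside one bag — forcing width ≥ 2. Hence tw(G) = 2 exactly.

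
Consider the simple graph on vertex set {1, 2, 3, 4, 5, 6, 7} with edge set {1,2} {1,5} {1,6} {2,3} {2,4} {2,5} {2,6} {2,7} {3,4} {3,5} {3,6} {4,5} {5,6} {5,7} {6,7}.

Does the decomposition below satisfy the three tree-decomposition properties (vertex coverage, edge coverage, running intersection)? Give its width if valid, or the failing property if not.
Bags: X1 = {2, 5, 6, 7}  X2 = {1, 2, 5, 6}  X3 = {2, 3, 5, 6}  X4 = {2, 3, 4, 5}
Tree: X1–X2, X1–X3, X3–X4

Checking the three conditions: (i) the bags cover all of {1, 2, 3, 4, 5, 6, 7}; (ii) for each edge, some bag contains both endpoints; (iii) the bags containing any fixed vertex form a subtree. All hold, so the decomposition is valid with width 4 − 1 = 3.

Yes; width 3.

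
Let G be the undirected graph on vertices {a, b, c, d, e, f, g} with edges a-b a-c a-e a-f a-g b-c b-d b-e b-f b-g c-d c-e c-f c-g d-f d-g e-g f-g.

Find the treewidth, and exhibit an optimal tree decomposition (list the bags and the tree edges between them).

Treewidth 4.
Bags: B1 = {a, b, c, f, g}  B2 = {a, b, c, e, g}  B3 = {b, c, d, f, g}
Tree: B1–B2, B1–B3

Every bag has size at most 5, so the width is 5 − 1 = 4 and tw(G) ≤ 4. On the other hand G contains the 5-clique {a, b, c, e, g}. A clique must lie in a single bag of any decomposition, so no decomposition can have width below 4. The upper and lower bounds meet at 4, so that is the treewidth.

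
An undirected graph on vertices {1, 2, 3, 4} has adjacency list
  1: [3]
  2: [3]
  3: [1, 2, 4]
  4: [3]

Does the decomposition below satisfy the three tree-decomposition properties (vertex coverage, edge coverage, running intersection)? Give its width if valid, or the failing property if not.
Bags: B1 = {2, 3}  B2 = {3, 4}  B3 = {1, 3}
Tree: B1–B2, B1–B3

Yes; width 1.

Every vertex of G appears in some bag (union = {1, 2, 3, 4}); every edge is covered by a bag; and for each vertex v the set of bags containing v is connected in the bag tree. The decomposition is therefore valid. The largest bag has 2 vertices, so the width is 1.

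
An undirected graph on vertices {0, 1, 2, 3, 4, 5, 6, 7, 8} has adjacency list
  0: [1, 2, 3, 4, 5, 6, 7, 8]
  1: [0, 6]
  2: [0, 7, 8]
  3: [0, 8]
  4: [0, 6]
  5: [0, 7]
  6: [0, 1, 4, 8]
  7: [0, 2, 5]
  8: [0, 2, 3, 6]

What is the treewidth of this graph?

A width-2 tree decomposition is:
Bags: B1 = {0, 2, 8}  B2 = {0, 6, 8}  B3 = {0, 4, 6}  B4 = {0, 1, 6}  B5 = {0, 2, 7}  B6 = {0, 3, 8}  B7 = {0, 5, 7}
Tree: B1–B2, B2–B3, B3–B4, B1–B5, B2–B6, B5–B7
Every bag has size at most 3, so the width is 3 − 1 = 2 and tw(G) ≤ 2. For the lower bound, the 3 vertices {0, 2, 8} are pairwise adjacent, and any tree decomposition puts a clique entirely inside one bag — forcing width ≥ 2. Therefore the treewidth is 2.

2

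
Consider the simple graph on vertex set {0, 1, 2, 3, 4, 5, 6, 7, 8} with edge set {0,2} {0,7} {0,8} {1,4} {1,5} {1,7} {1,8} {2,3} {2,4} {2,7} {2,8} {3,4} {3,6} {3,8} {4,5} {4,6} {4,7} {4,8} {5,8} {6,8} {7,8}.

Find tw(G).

A width-3 tree decomposition is:
Bags: B1 = {2, 3, 4, 8}  B2 = {2, 4, 7, 8}  B3 = {0, 2, 7, 8}  B4 = {1, 4, 7, 8}  B5 = {1, 4, 5, 8}  B6 = {3, 4, 6, 8}
Tree: B1–B2, B2–B3, B2–B4, B4–B5, B1–B6
Each bag holds 4 vertices, so the decomposition has width 3, which upper-bounds the treewidth. For the lower bound, the 4 vertices {0, 2, 7, 8} are pairwise adjacent, and any tree decomposition puts a clique entirely inside one bag — forcing width ≥ 3. Therefore the treewidth is 3.

3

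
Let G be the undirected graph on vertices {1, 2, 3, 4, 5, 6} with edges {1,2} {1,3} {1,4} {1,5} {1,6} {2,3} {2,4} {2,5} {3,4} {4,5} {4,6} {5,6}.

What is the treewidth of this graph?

A width-3 tree decomposition is:
Bags: B1 = {1, 4, 5, 6}  B2 = {1, 2, 4, 5}  B3 = {1, 2, 3, 4}
Tree: B1–B2, B2–B3
Each bag holds 4 vertices, so the decomposition has width 3, which upper-bounds the treewidth. On the other hand G contains the 4-clique {1, 2, 3, 4}. A clique must lie in a single bag of any decomposition, so no decomposition can have width below 3. Hence tw(G) = 3 exactly.

3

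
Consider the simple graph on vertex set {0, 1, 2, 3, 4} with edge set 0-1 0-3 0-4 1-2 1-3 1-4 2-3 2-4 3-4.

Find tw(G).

A width-3 tree decomposition is:
Bags: B1 = {1, 2, 3, 4}  B2 = {0, 1, 3, 4}
Tree: B1–B2
Every bag has size at most 4, so the width is 4 − 1 = 3 and tw(G) ≤ 3. For the lower bound, the 4 vertices {0, 1, 3, 4} are pairwise adjacent, and any tree decomposition puts a clique entirely inside one bag — forcing width ≥ 3. The upper and lower bounds meet at 3, so that is the treewidth.

3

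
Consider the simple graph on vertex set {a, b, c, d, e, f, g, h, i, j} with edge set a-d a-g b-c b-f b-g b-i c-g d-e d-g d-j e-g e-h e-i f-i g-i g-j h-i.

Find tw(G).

2

A width-2 tree decomposition is:
Bags: B1 = {e, h, i}  B2 = {e, g, i}  B3 = {b, g, i}  B4 = {d, e, g}  B5 = {b, f, i}  B6 = {d, g, j}  B7 = {a, d, g}  B8 = {b, c, g}
Tree: B1–B2, B2–B3, B2–B4, B3–B5, B4–B6, B6–B7, B3–B8
The largest bag has 3 vertices, giving width 2; this decomposition certifies tw(G) ≤ 2. On the other hand G contains the 3-clique {d, g, j}. A clique must lie in a single bag of any decomposition, so no decomposition can have width below 2. Combining the bounds, tw(G) = 2.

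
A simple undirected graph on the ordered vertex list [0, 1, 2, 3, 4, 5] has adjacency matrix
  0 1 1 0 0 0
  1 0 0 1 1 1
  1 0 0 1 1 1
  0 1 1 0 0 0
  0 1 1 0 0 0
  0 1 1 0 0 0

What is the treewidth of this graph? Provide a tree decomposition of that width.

Each bag holds 3 vertices, so the decomposition has width 2, which upper-bounds the treewidth. Since 1–4–2–5–1 is a cycle in G, G is not acyclic. Forests are exactly the graphs of treewidth ≤ 1, so tw(G) ≥ 2. Therefore the treewidth is 2.

Treewidth 2.
One optimal decomposition is:
Bags: B1 = {1, 2, 4}  B2 = {1, 2, 5}  B3 = {0, 1, 2}  B4 = {1, 2, 3}
Tree: B1–B2, B2–B3, B3–B4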